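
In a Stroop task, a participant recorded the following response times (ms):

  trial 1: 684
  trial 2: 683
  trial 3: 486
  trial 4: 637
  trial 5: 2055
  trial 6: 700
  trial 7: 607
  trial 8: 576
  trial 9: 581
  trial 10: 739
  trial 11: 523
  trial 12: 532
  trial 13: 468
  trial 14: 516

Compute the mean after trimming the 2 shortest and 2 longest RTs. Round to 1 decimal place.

603.9 ms

Sorted: 468, 486, 516, 523, 532, 576, 581, 607, 637, 683, 684, 700, 739, 2055
Drop lowest 2 (468, 486) and highest 2 (739, 2055)
Remaining (n=10): Σ = 6039, mean = 6039/10 = 603.900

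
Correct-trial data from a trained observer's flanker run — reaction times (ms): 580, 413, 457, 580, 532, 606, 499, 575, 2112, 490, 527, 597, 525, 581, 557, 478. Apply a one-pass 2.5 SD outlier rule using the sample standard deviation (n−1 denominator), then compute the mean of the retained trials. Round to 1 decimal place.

533.1 ms

n = 16, ΣRT = 10109, M = 631.812
Σ(x−M)² = 2381812.44; s = √(2381812.44/15) = 398.481
Cutoffs: 631.812 ± 2.5·398.481 → [-364.4, 1628.0]
Outside: 2112 → excluded.
Retained (n=15): Σ = 7997, mean = 7997/15 = 533.133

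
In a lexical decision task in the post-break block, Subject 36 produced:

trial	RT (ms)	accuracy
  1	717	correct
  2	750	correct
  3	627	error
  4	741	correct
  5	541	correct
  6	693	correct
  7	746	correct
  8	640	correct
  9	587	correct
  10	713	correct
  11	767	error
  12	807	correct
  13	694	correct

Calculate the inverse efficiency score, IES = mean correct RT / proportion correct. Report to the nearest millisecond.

820 ms

Correct trials (n=11): 717, 750, 741, 541, 693, 746, 640, 587, 713, 807, 694
Mean correct RT = 7629/11 = 693.5455 ms
Proportion correct = 11/13
IES = 693.5455 / (11/13) = 819.645 ms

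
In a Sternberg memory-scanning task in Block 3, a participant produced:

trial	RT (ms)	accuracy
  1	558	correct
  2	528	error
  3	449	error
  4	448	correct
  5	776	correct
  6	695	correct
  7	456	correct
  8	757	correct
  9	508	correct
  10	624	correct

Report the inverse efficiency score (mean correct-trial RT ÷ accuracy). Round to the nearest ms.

Correct trials (n=8): 558, 448, 776, 695, 456, 757, 508, 624
Mean correct RT = 4822/8 = 602.7500 ms
Proportion correct = 8/10
IES = 602.7500 / (8/10) = 753.438 ms

753 ms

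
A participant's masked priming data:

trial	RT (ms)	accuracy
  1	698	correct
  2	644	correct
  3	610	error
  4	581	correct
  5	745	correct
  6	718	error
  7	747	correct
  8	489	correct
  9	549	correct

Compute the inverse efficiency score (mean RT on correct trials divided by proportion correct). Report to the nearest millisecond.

818 ms

Correct trials (n=7): 698, 644, 581, 745, 747, 489, 549
Mean correct RT = 4453/7 = 636.1429 ms
Proportion correct = 7/9
IES = 636.1429 / (7/9) = 817.898 ms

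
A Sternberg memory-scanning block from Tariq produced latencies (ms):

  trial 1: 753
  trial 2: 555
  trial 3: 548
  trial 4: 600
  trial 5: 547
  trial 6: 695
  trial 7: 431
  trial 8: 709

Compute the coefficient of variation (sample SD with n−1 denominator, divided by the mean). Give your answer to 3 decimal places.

n = 8, Σ = 4838, M = 604.7500
Σ(x−M)² = 80233.500; s = √(80233.500/7) = 107.0604
CV = 107.0604 / 604.7500 = 0.17703

0.177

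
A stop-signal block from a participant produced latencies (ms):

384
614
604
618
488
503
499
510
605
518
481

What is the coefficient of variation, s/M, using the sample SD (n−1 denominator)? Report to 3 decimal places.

n = 11, Σ = 5824, M = 529.4545
Σ(x−M)² = 53612.727; s = √(53612.727/10) = 73.2207
CV = 73.2207 / 529.4545 = 0.13829

0.138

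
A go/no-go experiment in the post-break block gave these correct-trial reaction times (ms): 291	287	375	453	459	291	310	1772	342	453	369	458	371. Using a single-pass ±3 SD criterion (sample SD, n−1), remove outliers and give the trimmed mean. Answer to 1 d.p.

371.6 ms

n = 13, ΣRT = 6231, M = 479.308
Σ(x−M)² = 1863502.77; s = √(1863502.77/12) = 394.071
Cutoffs: 479.308 ± 3·394.071 → [-702.9, 1661.5]
Outside: 1772 → excluded.
Retained (n=12): Σ = 4459, mean = 4459/12 = 371.583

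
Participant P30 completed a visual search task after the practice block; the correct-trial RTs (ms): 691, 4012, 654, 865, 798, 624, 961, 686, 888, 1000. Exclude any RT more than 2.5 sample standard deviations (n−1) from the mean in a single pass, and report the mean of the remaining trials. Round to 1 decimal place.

796.3 ms

n = 10, ΣRT = 11179, M = 1117.900
Σ(x−M)² = 9461402.90; s = √(9461402.90/9) = 1025.313
Cutoffs: 1117.900 ± 2.5·1025.313 → [-1445.4, 3681.2]
Outside: 4012 → excluded.
Retained (n=9): Σ = 7167, mean = 7167/9 = 796.333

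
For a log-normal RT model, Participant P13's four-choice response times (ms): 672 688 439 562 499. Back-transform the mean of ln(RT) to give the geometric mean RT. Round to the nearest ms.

564 ms

ln(RT): 6.5103, 6.5338, 6.0845, 6.3315, 6.2126
Mean ln(RT) = 31.6727/5 = 6.33453
Geometric mean = exp(6.33453) = 563.70 ms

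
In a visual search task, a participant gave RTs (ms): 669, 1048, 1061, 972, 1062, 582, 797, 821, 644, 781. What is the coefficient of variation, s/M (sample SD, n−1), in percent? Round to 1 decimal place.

21.6%

n = 10, Σ = 8437, M = 843.7000
Σ(x−M)² = 298588.100; s = √(298588.100/9) = 182.1441
CV = 182.1441 / 843.7000 = 0.21589 = 21.589%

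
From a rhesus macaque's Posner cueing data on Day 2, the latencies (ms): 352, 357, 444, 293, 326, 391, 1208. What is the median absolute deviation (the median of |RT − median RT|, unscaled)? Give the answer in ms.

Sorted: 293, 326, 352, 357, 391, 444, 1208 → median = 357
|x − 357|: 5, 0, 87, 64, 31, 34, 851
Sorted deviations: 0, 5, 31, 34, 64, 87, 851 → MAD = 34

34 ms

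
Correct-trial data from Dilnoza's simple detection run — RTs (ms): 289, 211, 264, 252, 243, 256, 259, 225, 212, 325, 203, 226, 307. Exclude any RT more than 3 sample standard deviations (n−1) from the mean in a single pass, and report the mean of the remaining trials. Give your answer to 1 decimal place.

n = 13, ΣRT = 3272, M = 251.692
Σ(x−M)² = 17098.77; s = √(17098.77/12) = 37.748
Cutoffs: 251.692 ± 3·37.748 → [138.4, 364.9]
No RTs fall outside the cutoffs; all 13 retained. Mean = 3272/13 = 251.692

251.7 ms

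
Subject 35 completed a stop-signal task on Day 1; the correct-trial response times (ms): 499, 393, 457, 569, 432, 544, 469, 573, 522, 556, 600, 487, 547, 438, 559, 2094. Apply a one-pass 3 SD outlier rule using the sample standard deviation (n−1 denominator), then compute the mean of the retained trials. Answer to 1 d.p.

n = 16, ΣRT = 9739, M = 608.688
Σ(x−M)² = 2406061.44; s = √(2406061.44/15) = 400.505
Cutoffs: 608.688 ± 3·400.505 → [-592.8, 1810.2]
Outside: 2094 → excluded.
Retained (n=15): Σ = 7645, mean = 7645/15 = 509.667

509.7 ms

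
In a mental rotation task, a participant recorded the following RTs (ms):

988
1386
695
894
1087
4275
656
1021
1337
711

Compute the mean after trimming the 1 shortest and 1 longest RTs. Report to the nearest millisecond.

Sorted: 656, 695, 711, 894, 988, 1021, 1087, 1337, 1386, 4275
Drop lowest 1 (656) and highest 1 (4275)
Remaining (n=8): Σ = 8119, mean = 8119/8 = 1014.875

1015 ms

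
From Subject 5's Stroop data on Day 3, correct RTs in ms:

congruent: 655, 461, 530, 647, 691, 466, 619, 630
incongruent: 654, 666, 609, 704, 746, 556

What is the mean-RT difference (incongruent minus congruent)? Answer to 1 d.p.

68.5 ms

M(congruent) = 4699/8 = 587.375
M(incongruent) = 3935/6 = 655.833
Difference = 655.833 − 587.375 = 68.458 ms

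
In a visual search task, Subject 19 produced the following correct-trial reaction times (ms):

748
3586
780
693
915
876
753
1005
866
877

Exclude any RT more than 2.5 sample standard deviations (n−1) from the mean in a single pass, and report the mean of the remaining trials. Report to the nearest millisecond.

n = 10, ΣRT = 11099, M = 1109.900
Σ(x−M)² = 6889488.90; s = √(6889488.90/9) = 874.928
Cutoffs: 1109.900 ± 2.5·874.928 → [-1077.4, 3297.2]
Outside: 3586 → excluded.
Retained (n=9): Σ = 7513, mean = 7513/9 = 834.778

835 ms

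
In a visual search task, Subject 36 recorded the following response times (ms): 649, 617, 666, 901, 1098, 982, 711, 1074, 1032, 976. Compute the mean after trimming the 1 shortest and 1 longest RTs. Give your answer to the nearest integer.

Sorted: 617, 649, 666, 711, 901, 976, 982, 1032, 1074, 1098
Drop lowest 1 (617) and highest 1 (1098)
Remaining (n=8): Σ = 6991, mean = 6991/8 = 873.875

874 ms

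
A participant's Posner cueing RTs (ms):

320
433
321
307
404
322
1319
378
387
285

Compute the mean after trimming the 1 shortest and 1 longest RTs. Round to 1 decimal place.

Sorted: 285, 307, 320, 321, 322, 378, 387, 404, 433, 1319
Drop lowest 1 (285) and highest 1 (1319)
Remaining (n=8): Σ = 2872, mean = 2872/8 = 359.000

359.0 ms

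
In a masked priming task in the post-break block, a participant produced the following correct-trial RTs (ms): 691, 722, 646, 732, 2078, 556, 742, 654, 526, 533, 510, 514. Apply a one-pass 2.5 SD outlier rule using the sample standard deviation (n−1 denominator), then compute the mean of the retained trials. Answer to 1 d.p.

620.5 ms

n = 12, ΣRT = 8904, M = 742.000
Σ(x−M)² = 2035698.00; s = √(2035698.00/11) = 430.190
Cutoffs: 742.000 ± 2.5·430.190 → [-333.5, 1817.5]
Outside: 2078 → excluded.
Retained (n=11): Σ = 6826, mean = 6826/11 = 620.545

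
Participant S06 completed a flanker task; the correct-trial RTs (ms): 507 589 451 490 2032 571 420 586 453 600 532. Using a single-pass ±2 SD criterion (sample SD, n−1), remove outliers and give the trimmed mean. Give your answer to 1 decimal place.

n = 11, ΣRT = 7231, M = 657.364
Σ(x−M)² = 2117168.55; s = √(2117168.55/10) = 460.127
Cutoffs: 657.364 ± 2·460.127 → [-262.9, 1577.6]
Outside: 2032 → excluded.
Retained (n=10): Σ = 5199, mean = 5199/10 = 519.900

519.9 ms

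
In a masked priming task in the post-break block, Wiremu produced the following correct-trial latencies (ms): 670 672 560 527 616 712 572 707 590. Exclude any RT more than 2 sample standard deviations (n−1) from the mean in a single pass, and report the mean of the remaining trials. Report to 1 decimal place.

625.1 ms

n = 9, ΣRT = 5626, M = 625.111
Σ(x−M)² = 36470.89; s = √(36470.89/8) = 67.519
Cutoffs: 625.111 ± 2·67.519 → [490.1, 760.1]
No RTs fall outside the cutoffs; all 9 retained. Mean = 5626/9 = 625.111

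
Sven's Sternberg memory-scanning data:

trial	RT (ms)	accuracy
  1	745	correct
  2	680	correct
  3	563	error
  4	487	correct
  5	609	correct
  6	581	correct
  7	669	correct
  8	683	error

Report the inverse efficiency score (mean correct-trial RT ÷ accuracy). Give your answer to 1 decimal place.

Correct trials (n=6): 745, 680, 487, 609, 581, 669
Mean correct RT = 3771/6 = 628.5000 ms
Proportion correct = 6/8
IES = 628.5000 / (6/8) = 838.000 ms

838.0 ms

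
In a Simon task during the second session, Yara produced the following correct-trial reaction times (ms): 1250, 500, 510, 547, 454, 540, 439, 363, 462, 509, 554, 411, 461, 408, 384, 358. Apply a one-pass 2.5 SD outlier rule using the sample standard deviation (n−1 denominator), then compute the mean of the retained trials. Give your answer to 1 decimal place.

460.0 ms

n = 16, ΣRT = 8150, M = 509.375
Σ(x−M)² = 645575.75; s = √(645575.75/15) = 207.457
Cutoffs: 509.375 ± 2.5·207.457 → [-9.3, 1028.0]
Outside: 1250 → excluded.
Retained (n=15): Σ = 6900, mean = 6900/15 = 460.000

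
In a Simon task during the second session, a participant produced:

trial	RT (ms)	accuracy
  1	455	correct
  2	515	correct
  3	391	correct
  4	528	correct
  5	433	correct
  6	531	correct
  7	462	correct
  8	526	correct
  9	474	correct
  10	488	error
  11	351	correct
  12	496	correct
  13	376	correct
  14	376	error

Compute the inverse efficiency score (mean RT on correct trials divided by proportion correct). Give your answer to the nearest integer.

538 ms

Correct trials (n=12): 455, 515, 391, 528, 433, 531, 462, 526, 474, 351, 496, 376
Mean correct RT = 5538/12 = 461.5000 ms
Proportion correct = 12/14
IES = 461.5000 / (12/14) = 538.417 ms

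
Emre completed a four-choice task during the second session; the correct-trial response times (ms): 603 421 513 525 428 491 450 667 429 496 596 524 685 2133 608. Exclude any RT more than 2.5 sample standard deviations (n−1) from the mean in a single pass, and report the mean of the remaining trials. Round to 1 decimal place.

n = 15, ΣRT = 9569, M = 637.933
Σ(x−M)² = 2495340.93; s = √(2495340.93/14) = 422.183
Cutoffs: 637.933 ± 2.5·422.183 → [-417.5, 1693.4]
Outside: 2133 → excluded.
Retained (n=14): Σ = 7436, mean = 7436/14 = 531.143

531.1 ms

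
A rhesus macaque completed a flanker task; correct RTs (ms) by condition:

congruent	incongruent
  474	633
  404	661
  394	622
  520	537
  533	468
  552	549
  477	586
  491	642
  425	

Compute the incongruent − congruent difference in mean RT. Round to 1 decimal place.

112.8 ms

M(congruent) = 4270/9 = 474.444
M(incongruent) = 4698/8 = 587.250
Difference = 587.250 − 474.444 = 112.806 ms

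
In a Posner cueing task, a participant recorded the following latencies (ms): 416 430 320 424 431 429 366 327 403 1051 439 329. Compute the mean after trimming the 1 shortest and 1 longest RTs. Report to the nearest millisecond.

399 ms

Sorted: 320, 327, 329, 366, 403, 416, 424, 429, 430, 431, 439, 1051
Drop lowest 1 (320) and highest 1 (1051)
Remaining (n=10): Σ = 3994, mean = 3994/10 = 399.400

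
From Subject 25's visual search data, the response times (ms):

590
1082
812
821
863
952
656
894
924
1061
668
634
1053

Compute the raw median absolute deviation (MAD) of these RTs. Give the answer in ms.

190 ms

Sorted: 590, 634, 656, 668, 812, 821, 863, 894, 924, 952, 1053, 1061, 1082 → median = 863
|x − 863|: 273, 219, 51, 42, 0, 89, 207, 31, 61, 198, 195, 229, 190
Sorted deviations: 0, 31, 42, 51, 61, 89, 190, 195, 198, 207, 219, 229, 273 → MAD = 190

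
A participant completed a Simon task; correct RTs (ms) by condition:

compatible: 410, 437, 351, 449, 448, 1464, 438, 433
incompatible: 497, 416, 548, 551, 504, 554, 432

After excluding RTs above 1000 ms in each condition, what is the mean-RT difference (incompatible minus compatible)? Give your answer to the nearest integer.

compatible: exclude 1464
M(compatible) = 2966/7 = 423.714
M(incompatible) = 3502/7 = 500.286
Difference = 500.286 − 423.714 = 76.571 ms

77 ms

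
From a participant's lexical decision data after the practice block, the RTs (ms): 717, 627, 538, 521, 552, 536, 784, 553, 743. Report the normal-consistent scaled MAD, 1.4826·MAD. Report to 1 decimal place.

Sorted: 521, 536, 538, 552, 553, 627, 717, 743, 784 → median = 553
|x − 553| sorted: 0, 1, 15, 17, 32, 74, 164, 190, 231 → MAD = 32
Robust SD ≈ 1.4826 × 32 = 47.443

47.4 ms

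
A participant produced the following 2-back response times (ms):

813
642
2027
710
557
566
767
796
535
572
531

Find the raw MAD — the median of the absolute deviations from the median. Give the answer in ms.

Sorted: 531, 535, 557, 566, 572, 642, 710, 767, 796, 813, 2027 → median = 642
|x − 642|: 171, 0, 1385, 68, 85, 76, 125, 154, 107, 70, 111
Sorted deviations: 0, 68, 70, 76, 85, 107, 111, 125, 154, 171, 1385 → MAD = 107

107 ms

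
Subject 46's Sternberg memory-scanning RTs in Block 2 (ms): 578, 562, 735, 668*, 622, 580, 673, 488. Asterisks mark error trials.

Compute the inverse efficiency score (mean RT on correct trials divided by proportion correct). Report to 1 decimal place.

691.9 ms

Correct trials (n=7): 578, 562, 735, 622, 580, 673, 488
Mean correct RT = 4238/7 = 605.4286 ms
Proportion correct = 7/8
IES = 605.4286 / (7/8) = 691.918 ms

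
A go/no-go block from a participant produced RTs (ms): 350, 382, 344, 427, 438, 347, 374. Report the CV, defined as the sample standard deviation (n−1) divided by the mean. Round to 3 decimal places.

n = 7, Σ = 2662, M = 380.2857
Σ(x−M)² = 8897.429; s = √(8897.429/6) = 38.5085
CV = 38.5085 / 380.2857 = 0.10126

0.101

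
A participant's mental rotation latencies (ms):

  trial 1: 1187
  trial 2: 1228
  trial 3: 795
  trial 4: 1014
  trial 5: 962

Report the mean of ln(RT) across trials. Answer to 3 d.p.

6.932

ln(RT): 7.0792, 7.1131, 6.6783, 6.9217, 6.8690
Σ ln(RT) = 34.6613
Mean = 34.6613/5 = 6.93227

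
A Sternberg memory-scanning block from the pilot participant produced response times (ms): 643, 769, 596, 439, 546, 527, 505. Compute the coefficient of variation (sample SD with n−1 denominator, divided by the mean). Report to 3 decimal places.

0.187

n = 7, Σ = 4025, M = 575.0000
Σ(x−M)² = 69242.000; s = √(69242.000/6) = 107.4259
CV = 107.4259 / 575.0000 = 0.18683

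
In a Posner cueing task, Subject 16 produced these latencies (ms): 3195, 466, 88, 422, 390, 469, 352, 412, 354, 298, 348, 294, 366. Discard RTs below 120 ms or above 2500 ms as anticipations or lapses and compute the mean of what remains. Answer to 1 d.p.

379.2 ms

Excluded: 88, 3195
Retained (n=11): Σ = 4171
Mean = 4171/11 = 379.1818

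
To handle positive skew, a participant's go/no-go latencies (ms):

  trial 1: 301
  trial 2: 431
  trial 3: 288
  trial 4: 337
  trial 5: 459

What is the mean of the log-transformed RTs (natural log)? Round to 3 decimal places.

5.877

ln(RT): 5.7071, 6.0661, 5.6630, 5.8201, 6.1291
Σ ln(RT) = 29.3853
Mean = 29.3853/5 = 5.87706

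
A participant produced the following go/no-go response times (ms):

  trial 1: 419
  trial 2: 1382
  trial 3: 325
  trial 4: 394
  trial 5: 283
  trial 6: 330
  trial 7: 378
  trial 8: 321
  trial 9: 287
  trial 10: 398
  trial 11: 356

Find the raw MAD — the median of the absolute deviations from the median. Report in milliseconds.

38 ms

Sorted: 283, 287, 321, 325, 330, 356, 378, 394, 398, 419, 1382 → median = 356
|x − 356|: 63, 1026, 31, 38, 73, 26, 22, 35, 69, 42, 0
Sorted deviations: 0, 22, 26, 31, 35, 38, 42, 63, 69, 73, 1026 → MAD = 38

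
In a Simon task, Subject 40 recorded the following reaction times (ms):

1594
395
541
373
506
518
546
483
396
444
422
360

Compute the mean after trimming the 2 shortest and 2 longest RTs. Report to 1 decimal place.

Sorted: 360, 373, 395, 396, 422, 444, 483, 506, 518, 541, 546, 1594
Drop lowest 2 (360, 373) and highest 2 (546, 1594)
Remaining (n=8): Σ = 3705, mean = 3705/8 = 463.125

463.1 ms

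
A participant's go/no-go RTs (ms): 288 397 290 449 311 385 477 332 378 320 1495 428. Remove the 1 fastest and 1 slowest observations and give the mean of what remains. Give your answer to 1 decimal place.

376.7 ms

Sorted: 288, 290, 311, 320, 332, 378, 385, 397, 428, 449, 477, 1495
Drop lowest 1 (288) and highest 1 (1495)
Remaining (n=10): Σ = 3767, mean = 3767/10 = 376.700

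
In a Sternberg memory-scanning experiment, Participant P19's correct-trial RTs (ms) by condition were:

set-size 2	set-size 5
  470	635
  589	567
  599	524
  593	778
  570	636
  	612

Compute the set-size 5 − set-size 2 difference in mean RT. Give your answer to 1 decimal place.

61.1 ms

M(set-size 2) = 2821/5 = 564.200
M(set-size 5) = 3752/6 = 625.333
Difference = 625.333 − 564.200 = 61.133 ms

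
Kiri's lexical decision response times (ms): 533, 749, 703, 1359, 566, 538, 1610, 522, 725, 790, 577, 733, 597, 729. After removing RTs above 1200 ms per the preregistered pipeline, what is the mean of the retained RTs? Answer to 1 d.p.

646.8 ms

Excluded: 1359, 1610
Retained (n=12): Σ = 7762
Mean = 7762/12 = 646.8333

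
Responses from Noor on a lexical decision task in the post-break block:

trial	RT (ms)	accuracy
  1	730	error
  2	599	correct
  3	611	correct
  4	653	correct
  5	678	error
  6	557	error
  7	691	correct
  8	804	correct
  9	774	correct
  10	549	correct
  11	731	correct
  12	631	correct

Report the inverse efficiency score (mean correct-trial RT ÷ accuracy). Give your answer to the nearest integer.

895 ms

Correct trials (n=9): 599, 611, 653, 691, 804, 774, 549, 731, 631
Mean correct RT = 6043/9 = 671.4444 ms
Proportion correct = 9/12
IES = 671.4444 / (9/12) = 895.259 ms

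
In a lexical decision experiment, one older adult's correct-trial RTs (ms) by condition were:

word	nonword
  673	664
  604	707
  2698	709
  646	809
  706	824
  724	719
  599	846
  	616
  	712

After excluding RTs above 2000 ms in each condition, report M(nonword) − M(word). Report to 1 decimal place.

75.3 ms

word: exclude 2698
M(word) = 3952/6 = 658.667
M(nonword) = 6606/9 = 734.000
Difference = 734.000 − 658.667 = 75.333 ms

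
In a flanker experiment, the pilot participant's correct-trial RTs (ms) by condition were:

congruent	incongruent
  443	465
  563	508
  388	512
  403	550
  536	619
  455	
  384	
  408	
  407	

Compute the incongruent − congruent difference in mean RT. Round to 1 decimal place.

M(congruent) = 3987/9 = 443.000
M(incongruent) = 2654/5 = 530.800
Difference = 530.800 − 443.000 = 87.800 ms

87.8 ms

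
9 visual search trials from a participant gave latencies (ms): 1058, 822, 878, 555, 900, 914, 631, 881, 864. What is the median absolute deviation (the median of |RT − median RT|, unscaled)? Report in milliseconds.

36 ms

Sorted: 555, 631, 822, 864, 878, 881, 900, 914, 1058 → median = 878
|x − 878|: 180, 56, 0, 323, 22, 36, 247, 3, 14
Sorted deviations: 0, 3, 14, 22, 36, 56, 180, 247, 323 → MAD = 36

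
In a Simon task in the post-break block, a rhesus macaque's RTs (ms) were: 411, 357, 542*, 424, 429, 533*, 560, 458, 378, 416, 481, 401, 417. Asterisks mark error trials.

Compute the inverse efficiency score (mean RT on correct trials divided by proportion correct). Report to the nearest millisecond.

508 ms

Correct trials (n=11): 411, 357, 424, 429, 560, 458, 378, 416, 481, 401, 417
Mean correct RT = 4732/11 = 430.1818 ms
Proportion correct = 11/13
IES = 430.1818 / (11/13) = 508.397 ms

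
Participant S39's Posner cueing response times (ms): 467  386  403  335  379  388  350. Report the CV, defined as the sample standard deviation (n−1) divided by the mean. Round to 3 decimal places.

n = 7, Σ = 2708, M = 386.8571
Σ(x−M)² = 10794.857; s = √(10794.857/6) = 42.4163
CV = 42.4163 / 386.8571 = 0.10964

0.110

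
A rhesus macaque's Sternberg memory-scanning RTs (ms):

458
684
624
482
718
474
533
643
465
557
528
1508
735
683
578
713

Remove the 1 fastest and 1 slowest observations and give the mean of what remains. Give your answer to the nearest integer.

601 ms

Sorted: 458, 465, 474, 482, 528, 533, 557, 578, 624, 643, 683, 684, 713, 718, 735, 1508
Drop lowest 1 (458) and highest 1 (1508)
Remaining (n=14): Σ = 8417, mean = 8417/14 = 601.214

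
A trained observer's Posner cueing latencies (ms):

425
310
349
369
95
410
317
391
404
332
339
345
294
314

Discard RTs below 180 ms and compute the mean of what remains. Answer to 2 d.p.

353.77 ms

Excluded: 95
Retained (n=13): Σ = 4599
Mean = 4599/13 = 353.7692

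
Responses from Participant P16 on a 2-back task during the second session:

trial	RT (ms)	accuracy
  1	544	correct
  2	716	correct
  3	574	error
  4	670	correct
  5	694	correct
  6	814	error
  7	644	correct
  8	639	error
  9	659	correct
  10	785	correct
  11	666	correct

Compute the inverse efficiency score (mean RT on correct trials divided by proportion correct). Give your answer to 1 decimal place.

924.3 ms

Correct trials (n=8): 544, 716, 670, 694, 644, 659, 785, 666
Mean correct RT = 5378/8 = 672.2500 ms
Proportion correct = 8/11
IES = 672.2500 / (8/11) = 924.344 ms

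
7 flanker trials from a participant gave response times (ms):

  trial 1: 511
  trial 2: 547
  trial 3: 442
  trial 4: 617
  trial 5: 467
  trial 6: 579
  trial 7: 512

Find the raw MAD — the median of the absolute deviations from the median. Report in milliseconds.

Sorted: 442, 467, 511, 512, 547, 579, 617 → median = 512
|x − 512|: 1, 35, 70, 105, 45, 67, 0
Sorted deviations: 0, 1, 35, 45, 67, 70, 105 → MAD = 45

45 ms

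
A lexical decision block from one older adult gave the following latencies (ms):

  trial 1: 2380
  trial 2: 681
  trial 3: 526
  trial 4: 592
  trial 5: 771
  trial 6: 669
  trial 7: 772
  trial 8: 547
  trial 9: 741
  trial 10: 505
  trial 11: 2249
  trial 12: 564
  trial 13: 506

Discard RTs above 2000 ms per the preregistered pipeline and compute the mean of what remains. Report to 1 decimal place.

624.9 ms

Excluded: 2249, 2380
Retained (n=11): Σ = 6874
Mean = 6874/11 = 624.9091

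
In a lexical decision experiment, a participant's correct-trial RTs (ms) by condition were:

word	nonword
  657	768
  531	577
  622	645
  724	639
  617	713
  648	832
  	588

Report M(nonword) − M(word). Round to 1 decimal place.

47.1 ms

M(word) = 3799/6 = 633.167
M(nonword) = 4762/7 = 680.286
Difference = 680.286 − 633.167 = 47.119 ms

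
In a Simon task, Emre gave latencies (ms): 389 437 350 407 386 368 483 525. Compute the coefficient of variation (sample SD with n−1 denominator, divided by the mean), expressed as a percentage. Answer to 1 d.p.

14.3%

n = 8, Σ = 3345, M = 418.1250
Σ(x−M)² = 25144.875; s = √(25144.875/7) = 59.9343
CV = 59.9343 / 418.1250 = 0.14334 = 14.334%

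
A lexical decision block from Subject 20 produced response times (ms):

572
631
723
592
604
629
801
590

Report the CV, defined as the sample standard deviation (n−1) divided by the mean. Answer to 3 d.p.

n = 8, Σ = 5142, M = 642.7500
Σ(x−M)² = 43675.500; s = √(43675.500/7) = 78.9896
CV = 78.9896 / 642.7500 = 0.12289

0.123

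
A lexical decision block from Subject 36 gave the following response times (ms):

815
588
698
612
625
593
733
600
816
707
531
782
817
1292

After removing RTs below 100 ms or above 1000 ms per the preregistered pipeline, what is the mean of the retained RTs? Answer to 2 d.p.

685.92 ms

Excluded: 1292
Retained (n=13): Σ = 8917
Mean = 8917/13 = 685.9231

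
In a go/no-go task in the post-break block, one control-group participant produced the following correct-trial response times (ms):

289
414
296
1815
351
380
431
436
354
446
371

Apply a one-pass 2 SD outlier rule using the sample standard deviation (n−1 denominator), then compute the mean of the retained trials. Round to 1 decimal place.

n = 11, ΣRT = 5583, M = 507.545
Σ(x−M)² = 1908462.73; s = √(1908462.73/10) = 436.860
Cutoffs: 507.545 ± 2·436.860 → [-366.2, 1381.3]
Outside: 1815 → excluded.
Retained (n=10): Σ = 3768, mean = 3768/10 = 376.800

376.8 ms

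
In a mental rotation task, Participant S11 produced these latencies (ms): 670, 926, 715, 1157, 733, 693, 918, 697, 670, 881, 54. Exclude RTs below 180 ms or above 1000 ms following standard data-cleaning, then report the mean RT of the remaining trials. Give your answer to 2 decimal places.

Excluded: 54, 1157
Retained (n=9): Σ = 6903
Mean = 6903/9 = 767.0000

767.00 ms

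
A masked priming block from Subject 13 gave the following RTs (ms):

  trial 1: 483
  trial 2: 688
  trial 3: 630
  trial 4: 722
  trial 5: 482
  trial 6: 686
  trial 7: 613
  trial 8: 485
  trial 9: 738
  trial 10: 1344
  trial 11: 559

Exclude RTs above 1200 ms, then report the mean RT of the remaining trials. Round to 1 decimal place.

608.6 ms

Excluded: 1344
Retained (n=10): Σ = 6086
Mean = 6086/10 = 608.6000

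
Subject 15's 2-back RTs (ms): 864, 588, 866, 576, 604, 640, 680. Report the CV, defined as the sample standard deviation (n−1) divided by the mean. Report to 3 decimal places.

0.182

n = 7, Σ = 4818, M = 688.2857
Σ(x−M)² = 94627.429; s = √(94627.429/6) = 125.5836
CV = 125.5836 / 688.2857 = 0.18246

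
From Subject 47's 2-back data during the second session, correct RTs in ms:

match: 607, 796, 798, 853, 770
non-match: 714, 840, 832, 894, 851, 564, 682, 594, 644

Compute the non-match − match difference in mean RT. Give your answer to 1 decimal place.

-29.8 ms

M(match) = 3824/5 = 764.800
M(non-match) = 6615/9 = 735.000
Difference = 735.000 − 764.800 = -29.800 ms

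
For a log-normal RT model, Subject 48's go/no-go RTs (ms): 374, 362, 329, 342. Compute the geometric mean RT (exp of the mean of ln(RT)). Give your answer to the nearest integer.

ln(RT): 5.9243, 5.8916, 5.7961, 5.8348
Mean ln(RT) = 23.4468/4 = 5.86169
Geometric mean = exp(5.86169) = 351.32 ms

351 ms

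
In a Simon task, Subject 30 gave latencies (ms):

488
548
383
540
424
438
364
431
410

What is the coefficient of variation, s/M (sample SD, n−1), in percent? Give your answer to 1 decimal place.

14.5%

n = 9, Σ = 4026, M = 447.3333
Σ(x−M)² = 33750.000; s = √(33750.000/8) = 64.9519
CV = 64.9519 / 447.3333 = 0.14520 = 14.520%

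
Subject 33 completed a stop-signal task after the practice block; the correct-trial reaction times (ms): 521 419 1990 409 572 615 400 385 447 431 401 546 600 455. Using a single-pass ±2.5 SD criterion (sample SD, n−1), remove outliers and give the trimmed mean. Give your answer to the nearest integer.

n = 14, ΣRT = 8191, M = 585.071
Σ(x−M)² = 2207208.93; s = √(2207208.93/13) = 412.050
Cutoffs: 585.071 ± 2.5·412.050 → [-445.1, 1615.2]
Outside: 1990 → excluded.
Retained (n=13): Σ = 6201, mean = 6201/13 = 477.000

477 ms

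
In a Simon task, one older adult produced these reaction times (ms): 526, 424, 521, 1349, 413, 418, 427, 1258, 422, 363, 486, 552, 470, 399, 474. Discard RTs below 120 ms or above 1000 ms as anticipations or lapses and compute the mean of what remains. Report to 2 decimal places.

453.46 ms

Excluded: 1258, 1349
Retained (n=13): Σ = 5895
Mean = 5895/13 = 453.4615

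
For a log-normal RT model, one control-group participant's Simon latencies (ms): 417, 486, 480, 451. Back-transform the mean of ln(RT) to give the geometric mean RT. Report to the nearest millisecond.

458 ms

ln(RT): 6.0331, 6.1862, 6.1738, 6.1115
Mean ln(RT) = 24.5045/4 = 6.12614
Geometric mean = exp(6.12614) = 457.66 ms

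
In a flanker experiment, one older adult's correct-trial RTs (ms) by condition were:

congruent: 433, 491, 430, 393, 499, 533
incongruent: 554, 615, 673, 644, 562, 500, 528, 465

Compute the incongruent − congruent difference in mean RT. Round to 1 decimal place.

M(congruent) = 2779/6 = 463.167
M(incongruent) = 4541/8 = 567.625
Difference = 567.625 − 463.167 = 104.458 ms

104.5 ms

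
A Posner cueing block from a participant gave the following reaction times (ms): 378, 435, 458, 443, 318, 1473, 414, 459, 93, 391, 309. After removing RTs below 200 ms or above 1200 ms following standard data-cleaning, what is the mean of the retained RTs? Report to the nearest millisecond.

401 ms

Excluded: 93, 1473
Retained (n=9): Σ = 3605
Mean = 3605/9 = 400.5556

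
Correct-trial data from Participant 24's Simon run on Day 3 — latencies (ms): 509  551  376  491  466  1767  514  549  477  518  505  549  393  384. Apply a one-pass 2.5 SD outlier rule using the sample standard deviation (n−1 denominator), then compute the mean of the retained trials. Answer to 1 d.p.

n = 14, ΣRT = 8049, M = 574.929
Σ(x−M)² = 1576764.93; s = √(1576764.93/13) = 348.267
Cutoffs: 574.929 ± 2.5·348.267 → [-295.7, 1445.6]
Outside: 1767 → excluded.
Retained (n=13): Σ = 6282, mean = 6282/13 = 483.231

483.2 ms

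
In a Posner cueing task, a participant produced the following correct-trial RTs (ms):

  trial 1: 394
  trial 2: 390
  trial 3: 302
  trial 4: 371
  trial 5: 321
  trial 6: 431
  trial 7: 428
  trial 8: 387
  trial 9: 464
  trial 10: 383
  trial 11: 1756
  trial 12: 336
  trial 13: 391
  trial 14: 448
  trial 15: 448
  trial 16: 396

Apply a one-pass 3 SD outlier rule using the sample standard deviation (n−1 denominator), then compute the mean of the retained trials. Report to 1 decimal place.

392.7 ms

n = 16, ΣRT = 7646, M = 477.875
Σ(x−M)² = 1773625.75; s = √(1773625.75/15) = 343.863
Cutoffs: 477.875 ± 3·343.863 → [-553.7, 1509.5]
Outside: 1756 → excluded.
Retained (n=15): Σ = 5890, mean = 5890/15 = 392.667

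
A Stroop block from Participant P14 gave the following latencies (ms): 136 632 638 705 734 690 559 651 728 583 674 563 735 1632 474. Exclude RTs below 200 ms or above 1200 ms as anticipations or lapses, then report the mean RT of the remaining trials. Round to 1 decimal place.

643.5 ms

Excluded: 136, 1632
Retained (n=13): Σ = 8366
Mean = 8366/13 = 643.5385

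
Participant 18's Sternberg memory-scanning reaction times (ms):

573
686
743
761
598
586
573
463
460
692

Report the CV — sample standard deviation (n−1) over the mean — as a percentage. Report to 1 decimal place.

17.2%

n = 10, Σ = 6135, M = 613.5000
Σ(x−M)² = 100434.500; s = √(100434.500/9) = 105.6380
CV = 105.6380 / 613.5000 = 0.17219 = 17.219%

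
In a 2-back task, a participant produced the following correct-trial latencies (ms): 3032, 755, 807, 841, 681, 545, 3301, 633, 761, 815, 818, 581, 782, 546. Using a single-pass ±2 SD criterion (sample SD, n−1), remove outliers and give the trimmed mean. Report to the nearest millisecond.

n = 14, ΣRT = 14898, M = 1064.143
Σ(x−M)² = 10485725.71; s = √(10485725.71/13) = 898.106
Cutoffs: 1064.143 ± 2·898.106 → [-732.1, 2860.4]
Outside: 3032, 3301 → excluded.
Retained (n=12): Σ = 8565, mean = 8565/12 = 713.750

714 ms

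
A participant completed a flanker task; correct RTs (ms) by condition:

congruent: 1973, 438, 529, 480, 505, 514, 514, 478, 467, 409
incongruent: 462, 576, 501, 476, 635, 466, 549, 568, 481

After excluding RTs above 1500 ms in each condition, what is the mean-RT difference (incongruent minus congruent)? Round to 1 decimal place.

42.2 ms

congruent: exclude 1973
M(congruent) = 4334/9 = 481.556
M(incongruent) = 4714/9 = 523.778
Difference = 523.778 − 481.556 = 42.222 ms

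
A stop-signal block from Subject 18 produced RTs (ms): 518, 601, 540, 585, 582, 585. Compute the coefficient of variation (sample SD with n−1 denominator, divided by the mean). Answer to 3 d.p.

0.056

n = 6, Σ = 3411, M = 568.5000
Σ(x−M)² = 5145.500; s = √(5145.500/5) = 32.0796
CV = 32.0796 / 568.5000 = 0.05643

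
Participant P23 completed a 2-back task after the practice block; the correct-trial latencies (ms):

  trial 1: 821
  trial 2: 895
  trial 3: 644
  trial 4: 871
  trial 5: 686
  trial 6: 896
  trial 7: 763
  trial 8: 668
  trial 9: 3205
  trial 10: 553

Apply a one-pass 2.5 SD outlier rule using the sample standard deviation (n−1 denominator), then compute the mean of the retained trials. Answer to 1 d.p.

755.2 ms

n = 10, ΣRT = 10002, M = 1000.200
Σ(x−M)² = 5524081.60; s = √(5524081.60/9) = 783.445
Cutoffs: 1000.200 ± 2.5·783.445 → [-958.4, 2958.8]
Outside: 3205 → excluded.
Retained (n=9): Σ = 6797, mean = 6797/9 = 755.222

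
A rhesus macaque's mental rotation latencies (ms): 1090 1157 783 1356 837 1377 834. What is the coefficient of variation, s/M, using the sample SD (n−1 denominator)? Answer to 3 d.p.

0.236

n = 7, Σ = 7434, M = 1062.0000
Σ(x−M)² = 375920.000; s = √(375920.000/6) = 250.3065
CV = 250.3065 / 1062.0000 = 0.23569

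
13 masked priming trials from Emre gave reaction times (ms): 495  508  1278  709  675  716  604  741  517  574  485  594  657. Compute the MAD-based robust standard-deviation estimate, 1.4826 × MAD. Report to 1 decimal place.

Sorted: 485, 495, 508, 517, 574, 594, 604, 657, 675, 709, 716, 741, 1278 → median = 604
|x − 604| sorted: 0, 10, 30, 53, 71, 87, 96, 105, 109, 112, 119, 137, 674 → MAD = 96
Robust SD ≈ 1.4826 × 96 = 142.330

142.3 ms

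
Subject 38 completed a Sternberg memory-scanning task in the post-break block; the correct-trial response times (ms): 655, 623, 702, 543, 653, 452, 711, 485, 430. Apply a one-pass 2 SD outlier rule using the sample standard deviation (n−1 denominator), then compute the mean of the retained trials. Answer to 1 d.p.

583.8 ms

n = 9, ΣRT = 5254, M = 583.778
Σ(x−M)² = 93997.56; s = √(93997.56/8) = 108.396
Cutoffs: 583.778 ± 2·108.396 → [367.0, 800.6]
No RTs fall outside the cutoffs; all 9 retained. Mean = 5254/9 = 583.778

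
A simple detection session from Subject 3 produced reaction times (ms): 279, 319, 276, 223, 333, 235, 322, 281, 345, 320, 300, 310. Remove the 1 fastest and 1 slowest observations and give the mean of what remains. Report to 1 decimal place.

297.5 ms

Sorted: 223, 235, 276, 279, 281, 300, 310, 319, 320, 322, 333, 345
Drop lowest 1 (223) and highest 1 (345)
Remaining (n=10): Σ = 2975, mean = 2975/10 = 297.500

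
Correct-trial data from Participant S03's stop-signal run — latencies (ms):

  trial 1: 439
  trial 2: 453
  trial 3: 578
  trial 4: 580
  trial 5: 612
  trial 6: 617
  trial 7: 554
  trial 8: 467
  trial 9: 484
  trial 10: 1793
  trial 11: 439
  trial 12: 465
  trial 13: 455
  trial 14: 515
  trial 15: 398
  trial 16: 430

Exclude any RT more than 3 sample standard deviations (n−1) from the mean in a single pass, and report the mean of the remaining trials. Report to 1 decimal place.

n = 16, ΣRT = 9279, M = 579.938
Σ(x−M)² = 1641016.94; s = √(1641016.94/15) = 330.758
Cutoffs: 579.938 ± 3·330.758 → [-412.3, 1572.2]
Outside: 1793 → excluded.
Retained (n=15): Σ = 7486, mean = 7486/15 = 499.067

499.1 ms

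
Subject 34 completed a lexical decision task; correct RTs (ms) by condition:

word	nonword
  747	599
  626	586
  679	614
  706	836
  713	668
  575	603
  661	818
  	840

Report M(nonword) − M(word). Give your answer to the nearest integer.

M(word) = 4707/7 = 672.429
M(nonword) = 5564/8 = 695.500
Difference = 695.500 − 672.429 = 23.071 ms

23 ms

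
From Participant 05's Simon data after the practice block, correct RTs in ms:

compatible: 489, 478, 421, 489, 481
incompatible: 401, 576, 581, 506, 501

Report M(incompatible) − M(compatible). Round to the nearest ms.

M(compatible) = 2358/5 = 471.600
M(incompatible) = 2565/5 = 513.000
Difference = 513.000 − 471.600 = 41.400 ms

41 ms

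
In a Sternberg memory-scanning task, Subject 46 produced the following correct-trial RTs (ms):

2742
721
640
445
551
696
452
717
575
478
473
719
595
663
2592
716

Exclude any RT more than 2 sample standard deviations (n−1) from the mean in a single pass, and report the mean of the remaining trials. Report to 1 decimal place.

602.9 ms

n = 16, ΣRT = 13775, M = 860.938
Σ(x−M)² = 7617538.94; s = √(7617538.94/15) = 712.626
Cutoffs: 860.938 ± 2·712.626 → [-564.3, 2286.2]
Outside: 2592, 2742 → excluded.
Retained (n=14): Σ = 8441, mean = 8441/14 = 602.929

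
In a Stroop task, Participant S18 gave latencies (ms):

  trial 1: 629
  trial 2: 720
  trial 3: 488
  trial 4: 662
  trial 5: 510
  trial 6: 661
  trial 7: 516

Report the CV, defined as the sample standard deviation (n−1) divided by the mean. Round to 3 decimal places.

n = 7, Σ = 4186, M = 598.0000
Σ(x−M)² = 50478.000; s = √(50478.000/6) = 91.7224
CV = 91.7224 / 598.0000 = 0.15338

0.153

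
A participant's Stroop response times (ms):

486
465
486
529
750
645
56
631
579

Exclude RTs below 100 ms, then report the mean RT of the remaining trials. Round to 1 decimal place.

Excluded: 56
Retained (n=8): Σ = 4571
Mean = 4571/8 = 571.3750

571.4 ms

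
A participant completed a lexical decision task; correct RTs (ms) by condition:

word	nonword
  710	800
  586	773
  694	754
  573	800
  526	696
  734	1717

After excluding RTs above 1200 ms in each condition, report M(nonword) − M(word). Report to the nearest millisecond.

127 ms

nonword: exclude 1717
M(word) = 3823/6 = 637.167
M(nonword) = 3823/5 = 764.600
Difference = 764.600 − 637.167 = 127.433 ms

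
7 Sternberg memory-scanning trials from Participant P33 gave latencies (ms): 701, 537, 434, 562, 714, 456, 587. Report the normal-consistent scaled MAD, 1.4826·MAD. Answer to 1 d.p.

157.2 ms

Sorted: 434, 456, 537, 562, 587, 701, 714 → median = 562
|x − 562| sorted: 0, 25, 25, 106, 128, 139, 152 → MAD = 106
Robust SD ≈ 1.4826 × 106 = 157.156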